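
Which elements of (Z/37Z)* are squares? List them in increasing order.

Square k = 1,…,18 (k and 37−k give the same square):
1²=1, 2²=4, 3²=9, 4²=16, 5²=25, 6²=36, 7²≡12, 8²≡27, 9²≡7, 10²≡26, 11²≡10, 12²≡33, 13²≡21, 14²≡11, 15²≡3, 16²≡34, 17²≡30, 18²≡28 (mod 37).
So the quadratic residues mod 37 are {1, 3, 4, 7, 9, 10, 11, 12, 16, 21, 25, 26, 27, 28, 30, 33, 34, 36}.

1,3,4,7,9,10,11,12,16,21,25,26,27,28,30,33,34,36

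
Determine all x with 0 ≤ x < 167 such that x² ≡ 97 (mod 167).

Since 167 ≡ 3 (mod 4), a square root of 97 is 97^((167+1)/4) = 97^42 mod 167.
Repeated squaring: 97^2≡57, 97^4≡76, 97^8≡98, 97^16≡85, 97^32≡44 (mod 167).
97^42 = 97^(32+8+2) ≡ 127 (mod 167).
Check: 127² = 16129 ≡ 97 (mod 167). The two roots are 40 and 127.

40, 127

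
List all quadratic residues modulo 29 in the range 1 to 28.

Square k = 1,…,14 (k and 29−k give the same square):
1²=1, 2²=4, 3²=9, 4²=16, 5²=25, 6²≡7, 7²≡20, 8²≡6, 9²≡23, 10²≡13, 11²≡5, 12²≡28, 13²≡24, 14²≡22 (mod 29).
So the quadratic residues mod 29 are {1, 4, 5, 6, 7, 9, 13, 16, 20, 22, 23, 24, 25, 28}.

1, 4, 5, 6, 7, 9, 13, 16, 20, 22, 23, 24, 25, 28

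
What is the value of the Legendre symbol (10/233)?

Pull out 2: since 233 ≡ 1 (mod 8), (2/233) = +1.
Reciprocity: 5 ≡ 1 and 233 ≡ 1 (mod 4), so (5/233) = +(233/5).
Reduce top mod 5: now compute (3/5).
Reciprocity: 3 ≡ 3 and 5 ≡ 1 (mod 4), so (3/5) = +(5/3).
Reduce top mod 3: now compute (2/3).
Pull out 2: since 3 ≡ 3 (mod 8), (2/3) = -1.
Reached (1/3) = 1. Collecting the sign flips along the way, the symbol is -1.

-1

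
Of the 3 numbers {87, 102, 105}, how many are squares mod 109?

(87/109) = +1 → QR.
(102/109) = +1 → QR.
(105/109) = +1 → QR.
Total quadratic residues among the 3: 3.

3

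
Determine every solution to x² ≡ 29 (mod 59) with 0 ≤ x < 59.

Since 59 ≡ 3 (mod 4), a square root of 29 is 29^((59+1)/4) = 29^15 mod 59.
Repeated squaring: 29^2≡15, 29^4≡48, 29^8≡3 (mod 59).
29^15 = 29^(8+4+2+1) ≡ 41 (mod 59).
Check: 41² = 1681 ≡ 29 (mod 59). The two roots are 18 and 41.

18, 41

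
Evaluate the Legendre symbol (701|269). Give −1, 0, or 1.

-1

First reduce: 701 ≡ 163 (mod 269).
Reciprocity: 163 ≡ 3 and 269 ≡ 1 (mod 4), so (163/269) = +(269/163).
Reduce top mod 163: now compute (106/163).
Pull out 2: since 163 ≡ 3 (mod 8), (2/163) = -1.
Reciprocity: 53 ≡ 1 and 163 ≡ 3 (mod 4), so (53/163) = +(163/53).
Reduce top mod 53: now compute (4/53).
Pull out 2^2: since 53 ≡ 5 (mod 8), (2/53) = -1, so (2/53)^2 = +1.
Reached (1/53) = 1. Collecting the sign flips along the way, the symbol is -1.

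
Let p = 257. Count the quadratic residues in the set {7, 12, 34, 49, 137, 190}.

4

(7/257) = -1 → non-residue.
(12/257) = -1 → non-residue.
(34/257) = +1 → QR.
(49/257) = +1 → QR.
(137/257) = +1 → QR.
(190/257) = +1 → QR.
Total quadratic residues among the 6: 4.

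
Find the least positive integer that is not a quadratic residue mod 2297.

3

(2/2297) = +1, so 2 is a residue.
(3/2297) = −1, so 3 is the smallest positive non-residue mod 2297.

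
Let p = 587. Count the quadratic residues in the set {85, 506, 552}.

1

(85/587) = -1 → non-residue.
(506/587) = -1 → non-residue.
(552/587) = +1 → QR.
Total quadratic residues among the 3: 1.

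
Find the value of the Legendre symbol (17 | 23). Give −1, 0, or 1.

Euler's criterion: (17/23) ≡ 17^11 (mod 23).
17^2 ≡ 13 (mod 23)
17^4 ≡ 8 (mod 23)
17^8 ≡ 18 (mod 23)
17^11 = 17^(8+2+1) ≡ 22 (mod 23).
Result is 22 ≡ −1, so (17/23) = −1.

-1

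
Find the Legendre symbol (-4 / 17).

First reduce: -4 ≡ 13 (mod 17).
Reciprocity: 13 ≡ 1 and 17 ≡ 1 (mod 4), so (13/17) = +(17/13).
Reduce top mod 13: now compute (4/13).
Pull out 2^2: since 13 ≡ 5 (mod 8), (2/13) = -1, so (2/13)^2 = +1.
Reached (1/13) = 1. Collecting the sign flips along the way, the symbol is +1.

1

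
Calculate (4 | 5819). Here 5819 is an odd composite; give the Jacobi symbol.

1

Pull out 2^2: since 5819 ≡ 3 (mod 8), (2/5819) = -1, so (2/5819)^2 = +1.
Reached (1/5819) = 1. Collecting the sign flips along the way, the symbol is +1.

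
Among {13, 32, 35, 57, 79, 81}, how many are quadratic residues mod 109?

2

(13/109) = -1 → non-residue.
(32/109) = -1 → non-residue.
(35/109) = +1 → QR.
(57/109) = -1 → non-residue.
(79/109) = -1 → non-residue.
(81/109) = +1 → QR.
Total quadratic residues among the 6: 2.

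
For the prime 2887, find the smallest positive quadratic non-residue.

(2/2887) = +1, so 2 is a residue.
(3/2887) = −1, so 3 is the smallest positive non-residue mod 2887.

3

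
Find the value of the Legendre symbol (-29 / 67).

-1

Euler's criterion: (-29/67) ≡ 38^33 (mod 67).
38^2 ≡ 37 (mod 67)
38^4 ≡ 29 (mod 67)
38^8 ≡ 37 (mod 67)
38^16 ≡ 29 (mod 67)
38^32 ≡ 37 (mod 67)
38^33 = 38^(32+1) ≡ 66 (mod 67).
Result is 66 ≡ −1, so (-29/67) = −1.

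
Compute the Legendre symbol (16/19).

1

Pull out 2^4: since 19 ≡ 3 (mod 8), (2/19) = -1, so (2/19)^4 = +1.
Reached (1/19) = 1. Collecting the sign flips along the way, the symbol is +1.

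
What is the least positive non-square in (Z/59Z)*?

2

(2/59) = −1, so 2 is the smallest positive non-residue mod 59.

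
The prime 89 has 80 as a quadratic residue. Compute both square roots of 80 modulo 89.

13, 76

89 ≡ 1 (mod 4), so we find a root by search.
Trying successive values, 13² = 169 ≡ 80 (mod 89). The other root is 89 − 13 = 76.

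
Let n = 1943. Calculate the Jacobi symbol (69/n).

Reciprocity: 69 ≡ 1 and 1943 ≡ 3 (mod 4), so (69/1943) = +(1943/69).
Reduce top mod 69: now compute (11/69).
Reciprocity: 11 ≡ 3 and 69 ≡ 1 (mod 4), so (11/69) = +(69/11).
Reduce top mod 11: now compute (3/11).
Reciprocity: 3 ≡ 3 and 11 ≡ 3 (mod 4), so (3/11) = −(11/3).
Reduce top mod 3: now compute (2/3).
Pull out 2: since 3 ≡ 3 (mod 8), (2/3) = -1.
Reached (1/3) = 1. Collecting the sign flips along the way, the symbol is +1.

1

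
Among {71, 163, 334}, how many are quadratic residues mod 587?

1

(71/587) = -1 → non-residue.
(163/587) = +1 → QR.
(334/587) = -1 → non-residue.
Total quadratic residues among the 3: 1.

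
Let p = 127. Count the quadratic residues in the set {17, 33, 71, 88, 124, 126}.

(17/127) = +1 → QR.
(33/127) = -1 → non-residue.
(71/127) = +1 → QR.
(88/127) = +1 → QR.
(124/127) = +1 → QR.
(126/127) = -1 → non-residue.
Total quadratic residues among the 6: 4.

4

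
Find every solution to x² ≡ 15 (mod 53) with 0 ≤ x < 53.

53 ≡ 1 (mod 4), so we find a root by search.
Trying successive values, 11² = 121 ≡ 15 (mod 53). The other root is 53 − 11 = 42.

11, 42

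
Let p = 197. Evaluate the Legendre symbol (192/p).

Pull out 2^6: since 197 ≡ 5 (mod 8), (2/197) = -1, so (2/197)^6 = +1.
Reciprocity: 3 ≡ 3 and 197 ≡ 1 (mod 4), so (3/197) = +(197/3).
Reduce top mod 3: now compute (2/3).
Pull out 2: since 3 ≡ 3 (mod 8), (2/3) = -1.
Reached (1/3) = 1. Collecting the sign flips along the way, the symbol is -1.

-1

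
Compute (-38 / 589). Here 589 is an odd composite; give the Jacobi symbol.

0

First reduce: -38 ≡ 551 (mod 589).
Reciprocity: 551 ≡ 3 and 589 ≡ 1 (mod 4), so (551/589) = +(589/551).
Reduce top mod 551: now compute (38/551).
Pull out 2: since 551 ≡ 7 (mod 8), (2/551) = +1.
Reciprocity: 19 ≡ 3 and 551 ≡ 3 (mod 4), so (19/551) = −(551/19).
Reduce top mod 19: now compute (0/19).
Top reduces to 0: gcd > 1, so the symbol is 0.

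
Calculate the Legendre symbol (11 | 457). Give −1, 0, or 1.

Reciprocity: 11 ≡ 3 and 457 ≡ 1 (mod 4), so (11/457) = +(457/11).
Reduce top mod 11: now compute (6/11).
Pull out 2: since 11 ≡ 3 (mod 8), (2/11) = -1.
Reciprocity: 3 ≡ 3 and 11 ≡ 3 (mod 4), so (3/11) = −(11/3).
Reduce top mod 3: now compute (2/3).
Pull out 2: since 3 ≡ 3 (mod 8), (2/3) = -1.
Reached (1/3) = 1. Collecting the sign flips along the way, the symbol is -1.

-1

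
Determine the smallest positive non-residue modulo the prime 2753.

3

(2/2753) = +1, so 2 is a residue.
(3/2753) = −1, so 3 is the smallest positive non-residue mod 2753.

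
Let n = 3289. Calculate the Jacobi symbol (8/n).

Pull out 2^3: since 3289 ≡ 1 (mod 8), (2/3289) = +1, so (2/3289)^3 = +1.
Reached (1/3289) = 1. Collecting the sign flips along the way, the symbol is +1.

1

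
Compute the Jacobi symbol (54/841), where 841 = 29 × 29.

1

Pull out 2: since 841 ≡ 1 (mod 8), (2/841) = +1.
Reciprocity: 27 ≡ 3 and 841 ≡ 1 (mod 4), so (27/841) = +(841/27).
Reduce top mod 27: now compute (4/27).
Pull out 2^2: since 27 ≡ 3 (mod 8), (2/27) = -1, so (2/27)^2 = +1.
Reached (1/27) = 1. Collecting the sign flips along the way, the symbol is +1.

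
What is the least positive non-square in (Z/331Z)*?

2

(2/331) = −1, so 2 is the smallest positive non-residue mod 331.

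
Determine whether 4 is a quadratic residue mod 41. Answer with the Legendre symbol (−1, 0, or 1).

1

Pull out 2^2: since 41 ≡ 1 (mod 8), (2/41) = +1, so (2/41)^2 = +1.
Reached (1/41) = 1. Collecting the sign flips along the way, the symbol is +1.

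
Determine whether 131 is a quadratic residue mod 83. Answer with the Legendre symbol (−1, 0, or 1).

First reduce: 131 ≡ 48 (mod 83).
Pull out 2^4: since 83 ≡ 3 (mod 8), (2/83) = -1, so (2/83)^4 = +1.
Reciprocity: 3 ≡ 3 and 83 ≡ 3 (mod 4), so (3/83) = −(83/3).
Reduce top mod 3: now compute (2/3).
Pull out 2: since 3 ≡ 3 (mod 8), (2/3) = -1.
Reached (1/3) = 1. Collecting the sign flips along the way, the symbol is +1.

1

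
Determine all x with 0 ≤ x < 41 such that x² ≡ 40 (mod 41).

9, 32

41 ≡ 1 (mod 4), so we find a root by search.
Trying successive values, 9² = 81 ≡ 40 (mod 41). The other root is 41 − 9 = 32.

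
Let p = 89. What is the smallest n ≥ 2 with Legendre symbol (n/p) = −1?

(2/89) = +1, so 2 is a residue.
(3/89) = −1, so 3 is the smallest positive non-residue mod 89.

3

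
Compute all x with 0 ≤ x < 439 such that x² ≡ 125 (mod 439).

183, 256

Since 439 ≡ 3 (mod 4), a square root of 125 is 125^((439+1)/4) = 125^110 mod 439.
Repeated squaring: 125^2≡260, 125^4≡433, 125^8≡36, 125^16≡418, 125^32≡2, 125^64≡4 (mod 439).
125^110 = 125^(64+32+8+4+2) ≡ 256 (mod 439).
Check: 256² = 65536 ≡ 125 (mod 439). The two roots are 183 and 256.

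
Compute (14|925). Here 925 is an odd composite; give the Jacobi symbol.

Pull out 2: since 925 ≡ 5 (mod 8), (2/925) = -1.
Reciprocity: 7 ≡ 3 and 925 ≡ 1 (mod 4), so (7/925) = +(925/7).
Reduce top mod 7: now compute (1/7).
Reached (1/7) = 1. Collecting the sign flips along the way, the symbol is -1.

-1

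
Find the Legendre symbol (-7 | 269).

-1

Euler's criterion: (-7/269) ≡ 262^134 (mod 269).
262^2 ≡ 49 (mod 269)
262^4 ≡ 249 (mod 269)
262^8 ≡ 131 (mod 269)
262^16 ≡ 214 (mod 269)
262^32 ≡ 66 (mod 269)
262^64 ≡ 52 (mod 269)
262^128 ≡ 14 (mod 269)
262^134 = 262^(128+4+2) ≡ 268 (mod 269).
Result is 268 ≡ −1, so (-7/269) = −1.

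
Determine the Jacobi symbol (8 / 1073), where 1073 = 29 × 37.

Pull out 2^3: since 1073 ≡ 1 (mod 8), (2/1073) = +1, so (2/1073)^3 = +1.
Reached (1/1073) = 1. Collecting the sign flips along the way, the symbol is +1.

1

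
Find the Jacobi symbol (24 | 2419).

Pull out 2^3: since 2419 ≡ 3 (mod 8), (2/2419) = -1, so (2/2419)^3 = -1.
Reciprocity: 3 ≡ 3 and 2419 ≡ 3 (mod 4), so (3/2419) = −(2419/3).
Reduce top mod 3: now compute (1/3).
Reached (1/3) = 1. Collecting the sign flips along the way, the symbol is +1.

1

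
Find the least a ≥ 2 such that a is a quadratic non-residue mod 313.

(2/313) = +1, so 2 is a residue.
(3/313) = +1, so 3 is a residue.
(4/313) = +1, so 4 is a residue.
(5/313) = −1, so 5 is the smallest positive non-residue mod 313.

5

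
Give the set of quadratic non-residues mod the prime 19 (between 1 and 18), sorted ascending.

Square k = 1,…,9 (k and 19−k give the same square):
1²=1, 2²=4, 3²=9, 4²=16, 5²≡6, 6²≡17, 7²≡11, 8²≡7, 9²≡5 (mod 19).
The residues are {1, 4, 5, 6, 7, 9, 11, 16, 17}; the non-residues are the remaining 9 nonzero classes.

2,3,8,10,12,13,14,15,18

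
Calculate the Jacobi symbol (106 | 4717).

0

Pull out 2: since 4717 ≡ 5 (mod 8), (2/4717) = -1.
Reciprocity: 53 ≡ 1 and 4717 ≡ 1 (mod 4), so (53/4717) = +(4717/53).
Reduce top mod 53: now compute (0/53).
Top reduces to 0: gcd > 1, so the symbol is 0.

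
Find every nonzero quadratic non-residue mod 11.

Square k = 1,…,5 (k and 11−k give the same square):
1²=1, 2²=4, 3²=9, 4²≡5, 5²≡3 (mod 11).
The residues are {1, 3, 4, 5, 9}; the non-residues are the remaining 5 nonzero classes.

2,6,7,8,10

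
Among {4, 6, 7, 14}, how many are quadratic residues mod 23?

(4/23) = +1 → QR.
(6/23) = +1 → QR.
(7/23) = -1 → non-residue.
(14/23) = -1 → non-residue.
Total quadratic residues among the 4: 2.

2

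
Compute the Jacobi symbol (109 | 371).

Reciprocity: 109 ≡ 1 and 371 ≡ 3 (mod 4), so (109/371) = +(371/109).
Reduce top mod 109: now compute (44/109).
Pull out 2^2: since 109 ≡ 5 (mod 8), (2/109) = -1, so (2/109)^2 = +1.
Reciprocity: 11 ≡ 3 and 109 ≡ 1 (mod 4), so (11/109) = +(109/11).
Reduce top mod 11: now compute (10/11).
Pull out 2: since 11 ≡ 3 (mod 8), (2/11) = -1.
Reciprocity: 5 ≡ 1 and 11 ≡ 3 (mod 4), so (5/11) = +(11/5).
Reduce top mod 5: now compute (1/5).
Reached (1/5) = 1. Collecting the sign flips along the way, the symbol is -1.

-1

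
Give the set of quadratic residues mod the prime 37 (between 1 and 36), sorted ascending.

Square k = 1,…,18 (k and 37−k give the same square):
1²=1, 2²=4, 3²=9, 4²=16, 5²=25, 6²=36, 7²≡12, 8²≡27, 9²≡7, 10²≡26, 11²≡10, 12²≡33, 13²≡21, 14²≡11, 15²≡3, 16²≡34, 17²≡30, 18²≡28 (mod 37).
So the quadratic residues mod 37 are {1, 3, 4, 7, 9, 10, 11, 12, 16, 21, 25, 26, 27, 28, 30, 33, 34, 36}.

1,3,4,7,9,10,11,12,16,21,25,26,27,28,30,33,34,36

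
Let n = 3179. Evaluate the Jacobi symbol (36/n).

1

Pull out 2^2: since 3179 ≡ 3 (mod 8), (2/3179) = -1, so (2/3179)^2 = +1.
Reciprocity: 9 ≡ 1 and 3179 ≡ 3 (mod 4), so (9/3179) = +(3179/9).
Reduce top mod 9: now compute (2/9).
Pull out 2: since 9 ≡ 1 (mod 8), (2/9) = +1.
Reached (1/9) = 1. Collecting the sign flips along the way, the symbol is +1.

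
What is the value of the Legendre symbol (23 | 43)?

1

Reciprocity: 23 ≡ 3 and 43 ≡ 3 (mod 4), so (23/43) = −(43/23).
Reduce top mod 23: now compute (20/23).
Pull out 2^2: since 23 ≡ 7 (mod 8), (2/23) = +1, so (2/23)^2 = +1.
Reciprocity: 5 ≡ 1 and 23 ≡ 3 (mod 4), so (5/23) = +(23/5).
Reduce top mod 5: now compute (3/5).
Reciprocity: 3 ≡ 3 and 5 ≡ 1 (mod 4), so (3/5) = +(5/3).
Reduce top mod 3: now compute (2/3).
Pull out 2: since 3 ≡ 3 (mod 8), (2/3) = -1.
Reached (1/3) = 1. Collecting the sign flips along the way, the symbol is +1.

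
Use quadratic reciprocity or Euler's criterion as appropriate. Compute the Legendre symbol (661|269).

First reduce: 661 ≡ 123 (mod 269).
Reciprocity: 123 ≡ 3 and 269 ≡ 1 (mod 4), so (123/269) = +(269/123).
Reduce top mod 123: now compute (23/123).
Reciprocity: 23 ≡ 3 and 123 ≡ 3 (mod 4), so (23/123) = −(123/23).
Reduce top mod 23: now compute (8/23).
Pull out 2^3: since 23 ≡ 7 (mod 8), (2/23) = +1, so (2/23)^3 = +1.
Reached (1/23) = 1. Collecting the sign flips along the way, the symbol is -1.

-1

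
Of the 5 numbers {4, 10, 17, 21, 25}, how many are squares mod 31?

3

(4/31) = +1 → QR.
(10/31) = +1 → QR.
(17/31) = -1 → non-residue.
(21/31) = -1 → non-residue.
(25/31) = +1 → QR.
Total quadratic residues among the 5: 3.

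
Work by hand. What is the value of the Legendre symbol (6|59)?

-1

Pull out 2: since 59 ≡ 3 (mod 8), (2/59) = -1.
Reciprocity: 3 ≡ 3 and 59 ≡ 3 (mod 4), so (3/59) = −(59/3).
Reduce top mod 3: now compute (2/3).
Pull out 2: since 3 ≡ 3 (mod 8), (2/3) = -1.
Reached (1/3) = 1. Collecting the sign flips along the way, the symbol is -1.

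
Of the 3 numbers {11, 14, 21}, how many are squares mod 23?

(11/23) = -1 → non-residue.
(14/23) = -1 → non-residue.
(21/23) = -1 → non-residue.
Total quadratic residues among the 3: 0.

0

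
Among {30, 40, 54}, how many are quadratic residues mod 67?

(30/67) = -1 → non-residue.
(40/67) = +1 → QR.
(54/67) = +1 → QR.
Total quadratic residues among the 3: 2.

2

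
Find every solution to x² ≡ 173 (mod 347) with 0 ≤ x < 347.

Since 347 ≡ 3 (mod 4), a square root of 173 is 173^((347+1)/4) = 173^87 mod 347.
Repeated squaring: 173^2≡87, 173^4≡282, 173^8≡61, 173^16≡251, 173^32≡194, 173^64≡160 (mod 347).
173^87 = 173^(64+16+4+2+1) ≡ 120 (mod 347).
Check: 120² = 14400 ≡ 173 (mod 347). The two roots are 120 and 227.

120, 227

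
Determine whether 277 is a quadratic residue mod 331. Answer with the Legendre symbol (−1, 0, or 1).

-1

Reciprocity: 277 ≡ 1 and 331 ≡ 3 (mod 4), so (277/331) = +(331/277).
Reduce top mod 277: now compute (54/277).
Pull out 2: since 277 ≡ 5 (mod 8), (2/277) = -1.
Reciprocity: 27 ≡ 3 and 277 ≡ 1 (mod 4), so (27/277) = +(277/27).
Reduce top mod 27: now compute (7/27).
Reciprocity: 7 ≡ 3 and 27 ≡ 3 (mod 4), so (7/27) = −(27/7).
Reduce top mod 7: now compute (6/7).
Pull out 2: since 7 ≡ 7 (mod 8), (2/7) = +1.
Reciprocity: 3 ≡ 3 and 7 ≡ 3 (mod 4), so (3/7) = −(7/3).
Reduce top mod 3: now compute (1/3).
Reached (1/3) = 1. Collecting the sign flips along the way, the symbol is -1.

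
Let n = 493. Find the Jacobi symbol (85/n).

Reciprocity: 85 ≡ 1 and 493 ≡ 1 (mod 4), so (85/493) = +(493/85).
Reduce top mod 85: now compute (68/85).
Pull out 2^2: since 85 ≡ 5 (mod 8), (2/85) = -1, so (2/85)^2 = +1.
Reciprocity: 17 ≡ 1 and 85 ≡ 1 (mod 4), so (17/85) = +(85/17).
Reduce top mod 17: now compute (0/17).
Top reduces to 0: gcd > 1, so the symbol is 0.

0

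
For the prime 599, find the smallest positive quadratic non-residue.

(2/599) = +1, so 2 is a residue.
(3/599) = +1, so 3 is a residue.
(4/599) = +1, so 4 is a residue.
(5/599) = +1, so 5 is a residue.
(6/599) = +1, so 6 is a residue.
(7/599) = −1, so 7 is the smallest positive non-residue mod 599.

7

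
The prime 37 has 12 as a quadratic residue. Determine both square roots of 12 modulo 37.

37 ≡ 1 (mod 4), so we find a root by search.
Trying successive values, 7² = 49 ≡ 12 (mod 37). The other root is 37 − 7 = 30.

7, 30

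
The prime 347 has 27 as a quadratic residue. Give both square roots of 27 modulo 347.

62, 285

Since 347 ≡ 3 (mod 4), a square root of 27 is 27^((347+1)/4) = 27^87 mod 347.
Repeated squaring: 27^2≡35, 27^4≡184, 27^8≡197, 27^16≡292, 27^32≡249, 27^64≡235 (mod 347).
27^87 = 27^(64+16+4+2+1) ≡ 285 (mod 347).
Check: 285² = 81225 ≡ 27 (mod 347). The two roots are 62 and 285.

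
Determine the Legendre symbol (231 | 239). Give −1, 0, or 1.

Euler's criterion: (231/239) ≡ 231^119 (mod 239).
231^2 ≡ 64 (mod 239)
231^4 ≡ 33 (mod 239)
231^8 ≡ 133 (mod 239)
231^16 ≡ 3 (mod 239)
231^32 ≡ 9 (mod 239)
231^64 ≡ 81 (mod 239)
231^119 = 231^(64+32+16+4+2+1) ≡ 238 (mod 239).
Result is 238 ≡ −1, so (231/239) = −1.

-1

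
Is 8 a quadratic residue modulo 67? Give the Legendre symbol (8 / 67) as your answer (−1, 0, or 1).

-1

Pull out 2^3: since 67 ≡ 3 (mod 8), (2/67) = -1, so (2/67)^3 = -1.
Reached (1/67) = 1. Collecting the sign flips along the way, the symbol is -1.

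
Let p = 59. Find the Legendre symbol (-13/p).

1

Euler's criterion: (-13/59) ≡ 46^29 (mod 59).
46^2 ≡ 51 (mod 59)
46^4 ≡ 5 (mod 59)
46^8 ≡ 25 (mod 59)
46^16 ≡ 35 (mod 59)
46^29 = 46^(16+8+4+1) ≡ 1 (mod 59).
Result is 1, so (-13/59) = 1.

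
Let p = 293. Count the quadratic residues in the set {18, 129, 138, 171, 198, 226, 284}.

3

(18/293) = -1 → non-residue.
(129/293) = -1 → non-residue.
(138/293) = -1 → non-residue.
(171/293) = -1 → non-residue.
(198/293) = +1 → QR.
(226/293) = +1 → QR.
(284/293) = +1 → QR.
Total quadratic residues among the 7: 3.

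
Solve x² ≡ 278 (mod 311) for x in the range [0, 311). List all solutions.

30, 281

Since 311 ≡ 3 (mod 4), a square root of 278 is 278^((311+1)/4) = 278^78 mod 311.
Repeated squaring: 278^2≡156, 278^4≡78, 278^8≡175, 278^16≡147, 278^32≡150, 278^64≡108 (mod 311).
278^78 = 278^(64+8+4+2) ≡ 30 (mod 311).
Check: 30² = 900 ≡ 278 (mod 311). The two roots are 30 and 281.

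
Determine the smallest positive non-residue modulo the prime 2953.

(2/2953) = +1, so 2 is a residue.
(3/2953) = +1, so 3 is a residue.
(4/2953) = +1, so 4 is a residue.
(5/2953) = −1, so 5 is the smallest positive non-residue mod 2953.

5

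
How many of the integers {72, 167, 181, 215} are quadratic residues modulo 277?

1

(72/277) = -1 → non-residue.
(167/277) = -1 → non-residue.
(181/277) = -1 → non-residue.
(215/277) = +1 → QR.
Total quadratic residues among the 4: 1.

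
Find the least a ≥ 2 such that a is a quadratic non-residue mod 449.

(2/449) = +1, so 2 is a residue.
(3/449) = −1, so 3 is the smallest positive non-residue mod 449.

3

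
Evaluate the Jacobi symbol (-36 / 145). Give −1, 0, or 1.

1

First reduce: -36 ≡ 109 (mod 145).
Reciprocity: 109 ≡ 1 and 145 ≡ 1 (mod 4), so (109/145) = +(145/109).
Reduce top mod 109: now compute (36/109).
Pull out 2^2: since 109 ≡ 5 (mod 8), (2/109) = -1, so (2/109)^2 = +1.
Reciprocity: 9 ≡ 1 and 109 ≡ 1 (mod 4), so (9/109) = +(109/9).
Reduce top mod 9: now compute (1/9).
Reached (1/9) = 1. Collecting the sign flips along the way, the symbol is +1.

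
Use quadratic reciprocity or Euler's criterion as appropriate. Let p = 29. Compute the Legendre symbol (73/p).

First reduce: 73 ≡ 15 (mod 29).
Reciprocity: 15 ≡ 3 and 29 ≡ 1 (mod 4), so (15/29) = +(29/15).
Reduce top mod 15: now compute (14/15).
Pull out 2: since 15 ≡ 7 (mod 8), (2/15) = +1.
Reciprocity: 7 ≡ 3 and 15 ≡ 3 (mod 4), so (7/15) = −(15/7).
Reduce top mod 7: now compute (1/7).
Reached (1/7) = 1. Collecting the sign flips along the way, the symbol is -1.

-1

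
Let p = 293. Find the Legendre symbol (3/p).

-1

Reciprocity: 3 ≡ 3 and 293 ≡ 1 (mod 4), so (3/293) = +(293/3).
Reduce top mod 3: now compute (2/3).
Pull out 2: since 3 ≡ 3 (mod 8), (2/3) = -1.
Reached (1/3) = 1. Collecting the sign flips along the way, the symbol is -1.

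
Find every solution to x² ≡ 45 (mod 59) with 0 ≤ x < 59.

24, 35

Since 59 ≡ 3 (mod 4), a square root of 45 is 45^((59+1)/4) = 45^15 mod 59.
Repeated squaring: 45^2≡19, 45^4≡7, 45^8≡49 (mod 59).
45^15 = 45^(8+4+2+1) ≡ 35 (mod 59).
Check: 35² = 1225 ≡ 45 (mod 59). The two roots are 24 and 35.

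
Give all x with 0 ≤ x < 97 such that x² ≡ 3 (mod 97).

97 ≡ 1 (mod 4), so we find a root by search.
Trying successive values, 10² = 100 ≡ 3 (mod 97). The other root is 97 − 10 = 87.

10, 87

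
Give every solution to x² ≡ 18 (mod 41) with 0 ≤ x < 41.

41 ≡ 1 (mod 4), so we find a root by search.
Trying successive values, 10² = 100 ≡ 18 (mod 41). The other root is 41 − 10 = 31.

10, 31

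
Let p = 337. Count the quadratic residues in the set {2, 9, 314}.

(2/337) = +1 → QR.
(9/337) = +1 → QR.
(314/337) = -1 → non-residue.
Total quadratic residues among the 3: 2.

2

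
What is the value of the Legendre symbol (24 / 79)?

Pull out 2^3: since 79 ≡ 7 (mod 8), (2/79) = +1, so (2/79)^3 = +1.
Reciprocity: 3 ≡ 3 and 79 ≡ 3 (mod 4), so (3/79) = −(79/3).
Reduce top mod 3: now compute (1/3).
Reached (1/3) = 1. Collecting the sign flips along the way, the symbol is -1.

-1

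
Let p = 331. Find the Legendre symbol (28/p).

-1

Pull out 2^2: since 331 ≡ 3 (mod 8), (2/331) = -1, so (2/331)^2 = +1.
Reciprocity: 7 ≡ 3 and 331 ≡ 3 (mod 4), so (7/331) = −(331/7).
Reduce top mod 7: now compute (2/7).
Pull out 2: since 7 ≡ 7 (mod 8), (2/7) = +1.
Reached (1/7) = 1. Collecting the sign flips along the way, the symbol is -1.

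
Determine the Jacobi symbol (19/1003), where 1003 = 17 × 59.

1

Reciprocity: 19 ≡ 3 and 1003 ≡ 3 (mod 4), so (19/1003) = −(1003/19).
Reduce top mod 19: now compute (15/19).
Reciprocity: 15 ≡ 3 and 19 ≡ 3 (mod 4), so (15/19) = −(19/15).
Reduce top mod 15: now compute (4/15).
Pull out 2^2: since 15 ≡ 7 (mod 8), (2/15) = +1, so (2/15)^2 = +1.
Reached (1/15) = 1. Collecting the sign flips along the way, the symbol is +1.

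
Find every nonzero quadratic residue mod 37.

Square k = 1,…,18 (k and 37−k give the same square):
1²=1, 2²=4, 3²=9, 4²=16, 5²=25, 6²=36, 7²≡12, 8²≡27, 9²≡7, 10²≡26, 11²≡10, 12²≡33, 13²≡21, 14²≡11, 15²≡3, 16²≡34, 17²≡30, 18²≡28 (mod 37).
So the quadratic residues mod 37 are {1, 3, 4, 7, 9, 10, 11, 12, 16, 21, 25, 26, 27, 28, 30, 33, 34, 36}.

1, 3, 4, 7, 9, 10, 11, 12, 16, 21, 25, 26, 27, 28, 30, 33, 34, 36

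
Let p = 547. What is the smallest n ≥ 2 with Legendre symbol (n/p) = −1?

(2/547) = −1, so 2 is the smallest positive non-residue mod 547.

2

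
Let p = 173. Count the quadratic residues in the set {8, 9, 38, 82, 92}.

3

(8/173) = -1 → non-residue.
(9/173) = +1 → QR.
(38/173) = +1 → QR.
(82/173) = -1 → non-residue.
(92/173) = +1 → QR.
Total quadratic residues among the 5: 3.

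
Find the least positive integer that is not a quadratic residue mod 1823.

(2/1823) = +1, so 2 is a residue.
(3/1823) = +1, so 3 is a residue.
(4/1823) = +1, so 4 is a residue.
(5/1823) = −1, so 5 is the smallest positive non-residue mod 1823.

5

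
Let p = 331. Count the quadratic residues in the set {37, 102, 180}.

2

(37/331) = -1 → non-residue.
(102/331) = +1 → QR.
(180/331) = +1 → QR.
Total quadratic residues among the 3: 2.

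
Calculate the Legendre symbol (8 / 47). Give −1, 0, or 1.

1

Euler's criterion: (8/47) ≡ 8^23 (mod 47).
8^2 ≡ 17 (mod 47)
8^4 ≡ 7 (mod 47)
8^8 ≡ 2 (mod 47)
8^16 ≡ 4 (mod 47)
8^23 = 8^(16+4+2+1) ≡ 1 (mod 47).
Result is 1, so (8/47) = 1.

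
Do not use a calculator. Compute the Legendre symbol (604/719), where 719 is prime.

1

Pull out 2^2: since 719 ≡ 7 (mod 8), (2/719) = +1, so (2/719)^2 = +1.
Reciprocity: 151 ≡ 3 and 719 ≡ 3 (mod 4), so (151/719) = −(719/151).
Reduce top mod 151: now compute (115/151).
Reciprocity: 115 ≡ 3 and 151 ≡ 3 (mod 4), so (115/151) = −(151/115).
Reduce top mod 115: now compute (36/115).
Pull out 2^2: since 115 ≡ 3 (mod 8), (2/115) = -1, so (2/115)^2 = +1.
Reciprocity: 9 ≡ 1 and 115 ≡ 3 (mod 4), so (9/115) = +(115/9).
Reduce top mod 9: now compute (7/9).
Reciprocity: 7 ≡ 3 and 9 ≡ 1 (mod 4), so (7/9) = +(9/7).
Reduce top mod 7: now compute (2/7).
Pull out 2: since 7 ≡ 7 (mod 8), (2/7) = +1.
Reached (1/7) = 1. Collecting the sign flips along the way, the symbol is +1.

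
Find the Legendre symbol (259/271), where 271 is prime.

1

Reciprocity: 259 ≡ 3 and 271 ≡ 3 (mod 4), so (259/271) = −(271/259).
Reduce top mod 259: now compute (12/259).
Pull out 2^2: since 259 ≡ 3 (mod 8), (2/259) = -1, so (2/259)^2 = +1.
Reciprocity: 3 ≡ 3 and 259 ≡ 3 (mod 4), so (3/259) = −(259/3).
Reduce top mod 3: now compute (1/3).
Reached (1/3) = 1. Collecting the sign flips along the way, the symbol is +1.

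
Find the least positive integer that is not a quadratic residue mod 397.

(2/397) = −1, so 2 is the smallest positive non-residue mod 397.

2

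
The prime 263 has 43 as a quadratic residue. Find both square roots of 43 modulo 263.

116, 147

Since 263 ≡ 3 (mod 4), a square root of 43 is 43^((263+1)/4) = 43^66 mod 263.
Repeated squaring: 43^2≡8, 43^4≡64, 43^8≡151, 43^16≡183, 43^32≡88, 43^64≡117 (mod 263).
43^66 = 43^(64+2) ≡ 147 (mod 263).
Check: 147² = 21609 ≡ 43 (mod 263). The two roots are 116 and 147.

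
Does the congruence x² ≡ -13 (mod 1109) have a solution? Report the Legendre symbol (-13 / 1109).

1

First reduce: -13 ≡ 1096 (mod 1109).
Pull out 2^3: since 1109 ≡ 5 (mod 8), (2/1109) = -1, so (2/1109)^3 = -1.
Reciprocity: 137 ≡ 1 and 1109 ≡ 1 (mod 4), so (137/1109) = +(1109/137).
Reduce top mod 137: now compute (13/137).
Reciprocity: 13 ≡ 1 and 137 ≡ 1 (mod 4), so (13/137) = +(137/13).
Reduce top mod 13: now compute (7/13).
Reciprocity: 7 ≡ 3 and 13 ≡ 1 (mod 4), so (7/13) = +(13/7).
Reduce top mod 7: now compute (6/7).
Pull out 2: since 7 ≡ 7 (mod 8), (2/7) = +1.
Reciprocity: 3 ≡ 3 and 7 ≡ 3 (mod 4), so (3/7) = −(7/3).
Reduce top mod 3: now compute (1/3).
Reached (1/3) = 1. Collecting the sign flips along the way, the symbol is +1.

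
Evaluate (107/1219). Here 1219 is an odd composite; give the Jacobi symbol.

Reciprocity: 107 ≡ 3 and 1219 ≡ 3 (mod 4), so (107/1219) = −(1219/107).
Reduce top mod 107: now compute (42/107).
Pull out 2: since 107 ≡ 3 (mod 8), (2/107) = -1.
Reciprocity: 21 ≡ 1 and 107 ≡ 3 (mod 4), so (21/107) = +(107/21).
Reduce top mod 21: now compute (2/21).
Pull out 2: since 21 ≡ 5 (mod 8), (2/21) = -1.
Reached (1/21) = 1. Collecting the sign flips along the way, the symbol is -1.

-1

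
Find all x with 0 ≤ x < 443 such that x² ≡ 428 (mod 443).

Since 443 ≡ 3 (mod 4), a square root of 428 is 428^((443+1)/4) = 428^111 mod 443.
Repeated squaring: 428^2≡225, 428^4≡123, 428^8≡67, 428^16≡59, 428^32≡380, 428^64≡425 (mod 443).
428^111 = 428^(64+32+8+4+2+1) ≡ 324 (mod 443).
Check: 324² = 104976 ≡ 428 (mod 443). The two roots are 119 and 324.

119, 324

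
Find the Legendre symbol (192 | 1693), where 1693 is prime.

1

Pull out 2^6: since 1693 ≡ 5 (mod 8), (2/1693) = -1, so (2/1693)^6 = +1.
Reciprocity: 3 ≡ 3 and 1693 ≡ 1 (mod 4), so (3/1693) = +(1693/3).
Reduce top mod 3: now compute (1/3).
Reached (1/3) = 1. Collecting the sign flips along the way, the symbol is +1.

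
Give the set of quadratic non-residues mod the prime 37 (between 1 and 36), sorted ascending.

Square k = 1,…,18 (k and 37−k give the same square):
1²=1, 2²=4, 3²=9, 4²=16, 5²=25, 6²=36, 7²≡12, 8²≡27, 9²≡7, 10²≡26, 11²≡10, 12²≡33, 13²≡21, 14²≡11, 15²≡3, 16²≡34, 17²≡30, 18²≡28 (mod 37).
The residues are {1, 3, 4, 7, 9, 10, 11, 12, 16, 21, 25, 26, 27, 28, 30, 33, 34, 36}; the non-residues are the remaining 18 nonzero classes.

2,5,6,8,13,14,15,17,18,19,20,22,23,24,29,31,32,35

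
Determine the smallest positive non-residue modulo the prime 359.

(2/359) = +1, so 2 is a residue.
(3/359) = +1, so 3 is a residue.
(4/359) = +1, so 4 is a residue.
(5/359) = +1, so 5 is a residue.
(6/359) = +1, so 6 is a residue.
(7/359) = −1, so 7 is the smallest positive non-residue mod 359.

7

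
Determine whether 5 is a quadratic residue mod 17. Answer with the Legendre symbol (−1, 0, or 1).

Reciprocity: 5 ≡ 1 and 17 ≡ 1 (mod 4), so (5/17) = +(17/5).
Reduce top mod 5: now compute (2/5).
Pull out 2: since 5 ≡ 5 (mod 8), (2/5) = -1.
Reached (1/5) = 1. Collecting the sign flips along the way, the symbol is -1.

-1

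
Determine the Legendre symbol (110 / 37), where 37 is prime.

1

Euler's criterion: (110/37) ≡ 36^18 (mod 37).
36^2 ≡ 1 (mod 37)
36^4 ≡ 1 (mod 37)
36^8 ≡ 1 (mod 37)
36^16 ≡ 1 (mod 37)
36^18 = 36^(16+2) ≡ 1 (mod 37).
Result is 1, so (110/37) = 1.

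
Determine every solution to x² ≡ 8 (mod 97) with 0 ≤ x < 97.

97 ≡ 1 (mod 4), so we find a root by search.
Trying successive values, 28² = 784 ≡ 8 (mod 97). The other root is 97 − 28 = 69.

28, 69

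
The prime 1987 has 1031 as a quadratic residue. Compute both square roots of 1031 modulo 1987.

517, 1470

Since 1987 ≡ 3 (mod 4), a square root of 1031 is 1031^((1987+1)/4) = 1031^497 mod 1987.
Repeated squaring: 1031^2≡1903, 1031^4≡1095, 1031^8≡864, 1031^16≡1371, 1031^32≡1926, 1031^64≡1734, 1031^128≡425, 1031^256≡1795 (mod 1987).
1031^497 = 1031^(256+128+64+32+16+1) ≡ 517 (mod 1987).
Check: 517² = 267289 ≡ 1031 (mod 1987). The two roots are 517 and 1470.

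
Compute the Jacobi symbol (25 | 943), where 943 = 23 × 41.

1

Reciprocity: 25 ≡ 1 and 943 ≡ 3 (mod 4), so (25/943) = +(943/25).
Reduce top mod 25: now compute (18/25).
Pull out 2: since 25 ≡ 1 (mod 8), (2/25) = +1.
Reciprocity: 9 ≡ 1 and 25 ≡ 1 (mod 4), so (9/25) = +(25/9).
Reduce top mod 9: now compute (7/9).
Reciprocity: 7 ≡ 3 and 9 ≡ 1 (mod 4), so (7/9) = +(9/7).
Reduce top mod 7: now compute (2/7).
Pull out 2: since 7 ≡ 7 (mod 8), (2/7) = +1.
Reached (1/7) = 1. Collecting the sign flips along the way, the symbol is +1.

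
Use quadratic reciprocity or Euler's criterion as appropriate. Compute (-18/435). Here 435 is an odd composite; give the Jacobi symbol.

0

First reduce: -18 ≡ 417 (mod 435).
Reciprocity: 417 ≡ 1 and 435 ≡ 3 (mod 4), so (417/435) = +(435/417).
Reduce top mod 417: now compute (18/417).
Pull out 2: since 417 ≡ 1 (mod 8), (2/417) = +1.
Reciprocity: 9 ≡ 1 and 417 ≡ 1 (mod 4), so (9/417) = +(417/9).
Reduce top mod 9: now compute (3/9).
Reciprocity: 3 ≡ 3 and 9 ≡ 1 (mod 4), so (3/9) = +(9/3).
Reduce top mod 3: now compute (0/3).
Top reduces to 0: gcd > 1, so the symbol is 0.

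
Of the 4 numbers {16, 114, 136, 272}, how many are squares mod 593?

(16/593) = +1 → QR.
(114/593) = -1 → non-residue.
(136/593) = +1 → QR.
(272/593) = +1 → QR.
Total quadratic residues among the 4: 3.

3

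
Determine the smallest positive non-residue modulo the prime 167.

(2/167) = +1, so 2 is a residue.
(3/167) = +1, so 3 is a residue.
(4/167) = +1, so 4 is a residue.
(5/167) = −1, so 5 is the smallest positive non-residue mod 167.

5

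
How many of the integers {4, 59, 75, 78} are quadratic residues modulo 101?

2

(4/101) = +1 → QR.
(59/101) = -1 → non-residue.
(75/101) = -1 → non-residue.
(78/101) = +1 → QR.
Total quadratic residues among the 4: 2.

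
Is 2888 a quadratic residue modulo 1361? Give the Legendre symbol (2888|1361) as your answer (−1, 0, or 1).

1

First reduce: 2888 ≡ 166 (mod 1361).
Pull out 2: since 1361 ≡ 1 (mod 8), (2/1361) = +1.
Reciprocity: 83 ≡ 3 and 1361 ≡ 1 (mod 4), so (83/1361) = +(1361/83).
Reduce top mod 83: now compute (33/83).
Reciprocity: 33 ≡ 1 and 83 ≡ 3 (mod 4), so (33/83) = +(83/33).
Reduce top mod 33: now compute (17/33).
Reciprocity: 17 ≡ 1 and 33 ≡ 1 (mod 4), so (17/33) = +(33/17).
Reduce top mod 17: now compute (16/17).
Pull out 2^4: since 17 ≡ 1 (mod 8), (2/17) = +1, so (2/17)^4 = +1.
Reached (1/17) = 1. Collecting the sign flips along the way, the symbol is +1.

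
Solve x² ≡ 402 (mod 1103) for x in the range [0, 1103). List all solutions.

Since 1103 ≡ 3 (mod 4), a square root of 402 is 402^((1103+1)/4) = 402^276 mod 1103.
Repeated squaring: 402^2≡566, 402^4≡486, 402^8≡154, 402^16≡553, 402^32≡278, 402^64≡74, 402^128≡1064, 402^256≡418 (mod 1103).
402^276 = 402^(256+16+4) ≡ 294 (mod 1103).
Check: 294² = 86436 ≡ 402 (mod 1103). The two roots are 294 and 809.

294, 809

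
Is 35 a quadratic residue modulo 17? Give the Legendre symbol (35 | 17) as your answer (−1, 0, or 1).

First reduce: 35 ≡ 1 (mod 17).
Reached (1/17) = 1. Collecting the sign flips along the way, the symbol is +1.

1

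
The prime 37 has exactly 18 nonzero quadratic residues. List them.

1,3,4,7,9,10,11,12,16,21,25,26,27,28,30,33,34,36

Square k = 1,…,18 (k and 37−k give the same square):
1²=1, 2²=4, 3²=9, 4²=16, 5²=25, 6²=36, 7²≡12, 8²≡27, 9²≡7, 10²≡26, 11²≡10, 12²≡33, 13²≡21, 14²≡11, 15²≡3, 16²≡34, 17²≡30, 18²≡28 (mod 37).
So the quadratic residues mod 37 are {1, 3, 4, 7, 9, 10, 11, 12, 16, 21, 25, 26, 27, 28, 30, 33, 34, 36}.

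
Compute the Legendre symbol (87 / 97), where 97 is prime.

Euler's criterion: (87/97) ≡ 87^48 (mod 97).
87^2 ≡ 3 (mod 97)
87^4 ≡ 9 (mod 97)
87^8 ≡ 81 (mod 97)
87^16 ≡ 62 (mod 97)
87^32 ≡ 61 (mod 97)
87^48 = 87^(32+16) ≡ 96 (mod 97).
Result is 96 ≡ −1, so (87/97) = −1.

-1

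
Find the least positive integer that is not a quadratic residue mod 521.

(2/521) = +1, so 2 is a residue.
(3/521) = −1, so 3 is the smallest positive non-residue mod 521.

3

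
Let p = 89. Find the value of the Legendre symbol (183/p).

1

First reduce: 183 ≡ 5 (mod 89).
Reciprocity: 5 ≡ 1 and 89 ≡ 1 (mod 4), so (5/89) = +(89/5).
Reduce top mod 5: now compute (4/5).
Pull out 2^2: since 5 ≡ 5 (mod 8), (2/5) = -1, so (2/5)^2 = +1.
Reached (1/5) = 1. Collecting the sign flips along the way, the symbol is +1.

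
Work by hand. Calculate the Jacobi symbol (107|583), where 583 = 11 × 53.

-1

Reciprocity: 107 ≡ 3 and 583 ≡ 3 (mod 4), so (107/583) = −(583/107).
Reduce top mod 107: now compute (48/107).
Pull out 2^4: since 107 ≡ 3 (mod 8), (2/107) = -1, so (2/107)^4 = +1.
Reciprocity: 3 ≡ 3 and 107 ≡ 3 (mod 4), so (3/107) = −(107/3).
Reduce top mod 3: now compute (2/3).
Pull out 2: since 3 ≡ 3 (mod 8), (2/3) = -1.
Reached (1/3) = 1. Collecting the sign flips along the way, the symbol is -1.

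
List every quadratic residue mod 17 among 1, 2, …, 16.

Square k = 1,…,8 (k and 17−k give the same square):
1²=1, 2²=4, 3²=9, 4²=16, 5²≡8, 6²≡2, 7²≡15, 8²≡13 (mod 17).
So the quadratic residues mod 17 are {1, 2, 4, 8, 9, 13, 15, 16}.

1, 2, 4, 8, 9, 13, 15, 16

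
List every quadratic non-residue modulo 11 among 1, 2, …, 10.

2,6,7,8,10

Square k = 1,…,5 (k and 11−k give the same square):
1²=1, 2²=4, 3²=9, 4²≡5, 5²≡3 (mod 11).
The residues are {1, 3, 4, 5, 9}; the non-residues are the remaining 5 nonzero classes.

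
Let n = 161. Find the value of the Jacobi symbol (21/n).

0

Reciprocity: 21 ≡ 1 and 161 ≡ 1 (mod 4), so (21/161) = +(161/21).
Reduce top mod 21: now compute (14/21).
Pull out 2: since 21 ≡ 5 (mod 8), (2/21) = -1.
Reciprocity: 7 ≡ 3 and 21 ≡ 1 (mod 4), so (7/21) = +(21/7).
Reduce top mod 7: now compute (0/7).
Top reduces to 0: gcd > 1, so the symbol is 0.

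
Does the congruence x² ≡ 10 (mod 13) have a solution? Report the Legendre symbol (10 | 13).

Pull out 2: since 13 ≡ 5 (mod 8), (2/13) = -1.
Reciprocity: 5 ≡ 1 and 13 ≡ 1 (mod 4), so (5/13) = +(13/5).
Reduce top mod 5: now compute (3/5).
Reciprocity: 3 ≡ 3 and 5 ≡ 1 (mod 4), so (3/5) = +(5/3).
Reduce top mod 3: now compute (2/3).
Pull out 2: since 3 ≡ 3 (mod 8), (2/3) = -1.
Reached (1/3) = 1. Collecting the sign flips along the way, the symbol is +1.

1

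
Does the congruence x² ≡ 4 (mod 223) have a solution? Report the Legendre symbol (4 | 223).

Euler's criterion: (4/223) ≡ 4^111 (mod 223).
4^2 ≡ 16 (mod 223)
4^4 ≡ 33 (mod 223)
4^8 ≡ 197 (mod 223)
4^16 ≡ 7 (mod 223)
4^32 ≡ 49 (mod 223)
4^64 ≡ 171 (mod 223)
4^111 = 4^(64+32+8+4+2+1) ≡ 1 (mod 223).
Result is 1, so (4/223) = 1.

1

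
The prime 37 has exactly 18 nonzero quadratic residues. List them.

Square k = 1,…,18 (k and 37−k give the same square):
1²=1, 2²=4, 3²=9, 4²=16, 5²=25, 6²=36, 7²≡12, 8²≡27, 9²≡7, 10²≡26, 11²≡10, 12²≡33, 13²≡21, 14²≡11, 15²≡3, 16²≡34, 17²≡30, 18²≡28 (mod 37).
So the quadratic residues mod 37 are {1, 3, 4, 7, 9, 10, 11, 12, 16, 21, 25, 26, 27, 28, 30, 33, 34, 36}.

1, 3, 4, 7, 9, 10, 11, 12, 16, 21, 25, 26, 27, 28, 30, 33, 34, 36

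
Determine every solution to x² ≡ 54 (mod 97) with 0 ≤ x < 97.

97 ≡ 1 (mod 4), so we find a root by search.
Trying successive values, 32² = 1024 ≡ 54 (mod 97). The other root is 97 − 32 = 65.

32, 65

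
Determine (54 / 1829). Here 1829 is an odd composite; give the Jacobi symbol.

1

Pull out 2: since 1829 ≡ 5 (mod 8), (2/1829) = -1.
Reciprocity: 27 ≡ 3 and 1829 ≡ 1 (mod 4), so (27/1829) = +(1829/27).
Reduce top mod 27: now compute (20/27).
Pull out 2^2: since 27 ≡ 3 (mod 8), (2/27) = -1, so (2/27)^2 = +1.
Reciprocity: 5 ≡ 1 and 27 ≡ 3 (mod 4), so (5/27) = +(27/5).
Reduce top mod 5: now compute (2/5).
Pull out 2: since 5 ≡ 5 (mod 8), (2/5) = -1.
Reached (1/5) = 1. Collecting the sign flips along the way, the symbol is +1.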